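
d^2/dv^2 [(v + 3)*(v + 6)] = 2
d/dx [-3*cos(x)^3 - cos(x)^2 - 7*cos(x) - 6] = (9*cos(x)^2 + 2*cos(x) + 7)*sin(x)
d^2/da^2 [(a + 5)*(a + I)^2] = 6*a + 10 + 4*I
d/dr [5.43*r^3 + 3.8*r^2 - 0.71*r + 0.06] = 16.29*r^2 + 7.6*r - 0.71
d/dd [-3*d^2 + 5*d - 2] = 5 - 6*d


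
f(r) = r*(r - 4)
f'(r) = 2*r - 4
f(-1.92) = 11.37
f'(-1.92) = -7.84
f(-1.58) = 8.82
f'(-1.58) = -7.16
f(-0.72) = 3.40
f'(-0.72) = -5.44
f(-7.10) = 78.81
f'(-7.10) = -18.20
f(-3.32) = 24.30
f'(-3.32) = -10.64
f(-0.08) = 0.33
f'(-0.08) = -4.16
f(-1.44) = 7.83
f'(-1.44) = -6.88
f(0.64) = -2.15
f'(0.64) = -2.72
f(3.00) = -3.00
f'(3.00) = 2.00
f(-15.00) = 285.00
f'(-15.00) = -34.00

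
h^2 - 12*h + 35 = (h - 7)*(h - 5)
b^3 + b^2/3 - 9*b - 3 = (b - 3)*(b + 1/3)*(b + 3)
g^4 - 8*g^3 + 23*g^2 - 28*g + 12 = (g - 3)*(g - 2)^2*(g - 1)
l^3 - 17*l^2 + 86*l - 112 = (l - 8)*(l - 7)*(l - 2)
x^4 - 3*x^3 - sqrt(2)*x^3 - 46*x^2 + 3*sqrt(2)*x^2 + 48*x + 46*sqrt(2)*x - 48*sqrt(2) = (x - 8)*(x - 1)*(x + 6)*(x - sqrt(2))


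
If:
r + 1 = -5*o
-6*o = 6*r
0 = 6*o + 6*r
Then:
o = -1/4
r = 1/4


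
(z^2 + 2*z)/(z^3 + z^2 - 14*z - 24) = z/(z^2 - z - 12)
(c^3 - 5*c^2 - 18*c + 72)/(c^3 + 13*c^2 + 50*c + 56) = (c^2 - 9*c + 18)/(c^2 + 9*c + 14)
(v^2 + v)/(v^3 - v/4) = 4*(v + 1)/(4*v^2 - 1)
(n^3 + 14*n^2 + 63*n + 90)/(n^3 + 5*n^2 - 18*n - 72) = (n + 5)/(n - 4)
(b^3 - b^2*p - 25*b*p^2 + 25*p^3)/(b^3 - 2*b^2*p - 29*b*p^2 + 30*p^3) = (-b + 5*p)/(-b + 6*p)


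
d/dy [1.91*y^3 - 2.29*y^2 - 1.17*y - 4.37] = 5.73*y^2 - 4.58*y - 1.17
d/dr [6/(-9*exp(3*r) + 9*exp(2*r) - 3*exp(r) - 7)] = (162*exp(2*r) - 108*exp(r) + 18)*exp(r)/(9*exp(3*r) - 9*exp(2*r) + 3*exp(r) + 7)^2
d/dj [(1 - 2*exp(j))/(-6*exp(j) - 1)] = 8*exp(j)/(6*exp(j) + 1)^2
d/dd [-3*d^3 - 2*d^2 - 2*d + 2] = -9*d^2 - 4*d - 2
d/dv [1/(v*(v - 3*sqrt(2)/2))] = (-4*v + 3*sqrt(2))/(v^2*(2*v^2 - 6*sqrt(2)*v + 9))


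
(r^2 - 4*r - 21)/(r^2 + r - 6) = (r - 7)/(r - 2)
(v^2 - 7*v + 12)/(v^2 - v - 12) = (v - 3)/(v + 3)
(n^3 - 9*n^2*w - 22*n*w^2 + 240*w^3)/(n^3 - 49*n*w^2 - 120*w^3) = (n - 6*w)/(n + 3*w)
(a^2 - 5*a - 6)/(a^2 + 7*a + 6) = (a - 6)/(a + 6)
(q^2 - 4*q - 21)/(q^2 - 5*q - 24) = (q - 7)/(q - 8)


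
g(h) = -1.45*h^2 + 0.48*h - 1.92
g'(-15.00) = 43.98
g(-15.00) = -335.37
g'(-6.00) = 17.88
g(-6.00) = -57.00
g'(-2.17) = 6.77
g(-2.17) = -9.79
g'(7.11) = -20.14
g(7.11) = -71.81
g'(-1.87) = 5.90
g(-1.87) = -7.89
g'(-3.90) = 11.79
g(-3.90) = -25.85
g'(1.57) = -4.07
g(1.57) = -4.74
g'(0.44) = -0.80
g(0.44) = -1.99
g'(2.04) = -5.44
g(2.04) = -6.98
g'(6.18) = -17.44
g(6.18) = -54.33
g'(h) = 0.48 - 2.9*h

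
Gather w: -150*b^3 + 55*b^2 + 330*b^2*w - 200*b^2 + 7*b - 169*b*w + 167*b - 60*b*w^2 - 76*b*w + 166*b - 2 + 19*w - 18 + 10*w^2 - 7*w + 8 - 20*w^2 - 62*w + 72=-150*b^3 - 145*b^2 + 340*b + w^2*(-60*b - 10) + w*(330*b^2 - 245*b - 50) + 60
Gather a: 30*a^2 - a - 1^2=30*a^2 - a - 1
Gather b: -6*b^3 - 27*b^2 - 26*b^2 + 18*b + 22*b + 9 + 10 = -6*b^3 - 53*b^2 + 40*b + 19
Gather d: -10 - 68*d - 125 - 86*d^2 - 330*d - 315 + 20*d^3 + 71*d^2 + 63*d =20*d^3 - 15*d^2 - 335*d - 450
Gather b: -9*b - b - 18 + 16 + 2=-10*b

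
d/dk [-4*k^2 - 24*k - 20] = -8*k - 24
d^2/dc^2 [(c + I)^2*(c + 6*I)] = 6*c + 16*I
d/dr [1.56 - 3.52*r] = -3.52000000000000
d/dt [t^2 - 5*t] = 2*t - 5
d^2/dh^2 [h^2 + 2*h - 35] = 2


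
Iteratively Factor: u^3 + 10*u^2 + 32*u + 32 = (u + 2)*(u^2 + 8*u + 16) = (u + 2)*(u + 4)*(u + 4)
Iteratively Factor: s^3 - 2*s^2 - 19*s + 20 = (s - 1)*(s^2 - s - 20) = (s - 1)*(s + 4)*(s - 5)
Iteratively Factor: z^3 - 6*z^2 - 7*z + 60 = (z - 4)*(z^2 - 2*z - 15) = (z - 4)*(z + 3)*(z - 5)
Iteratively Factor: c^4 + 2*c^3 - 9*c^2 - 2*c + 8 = (c - 1)*(c^3 + 3*c^2 - 6*c - 8) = (c - 2)*(c - 1)*(c^2 + 5*c + 4) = (c - 2)*(c - 1)*(c + 4)*(c + 1)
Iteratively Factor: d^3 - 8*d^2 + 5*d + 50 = (d + 2)*(d^2 - 10*d + 25) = (d - 5)*(d + 2)*(d - 5)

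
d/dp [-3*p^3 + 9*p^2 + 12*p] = -9*p^2 + 18*p + 12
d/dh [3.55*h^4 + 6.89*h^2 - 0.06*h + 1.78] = 14.2*h^3 + 13.78*h - 0.06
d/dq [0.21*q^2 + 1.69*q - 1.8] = 0.42*q + 1.69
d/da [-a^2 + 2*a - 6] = 2 - 2*a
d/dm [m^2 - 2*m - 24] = 2*m - 2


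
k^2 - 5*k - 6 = (k - 6)*(k + 1)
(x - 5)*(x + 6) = x^2 + x - 30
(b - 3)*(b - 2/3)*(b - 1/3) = b^3 - 4*b^2 + 29*b/9 - 2/3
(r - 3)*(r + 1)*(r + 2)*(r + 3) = r^4 + 3*r^3 - 7*r^2 - 27*r - 18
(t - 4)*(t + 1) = t^2 - 3*t - 4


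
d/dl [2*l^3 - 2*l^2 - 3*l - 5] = 6*l^2 - 4*l - 3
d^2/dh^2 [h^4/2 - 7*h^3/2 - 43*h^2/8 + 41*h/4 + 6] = 6*h^2 - 21*h - 43/4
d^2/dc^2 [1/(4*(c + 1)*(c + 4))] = ((c + 1)^2 + (c + 1)*(c + 4) + (c + 4)^2)/(2*(c + 1)^3*(c + 4)^3)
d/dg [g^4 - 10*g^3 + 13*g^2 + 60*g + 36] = 4*g^3 - 30*g^2 + 26*g + 60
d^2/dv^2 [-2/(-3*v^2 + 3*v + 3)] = 4*(v^2 - v - (2*v - 1)^2 - 1)/(3*(-v^2 + v + 1)^3)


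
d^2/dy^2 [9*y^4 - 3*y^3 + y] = 18*y*(6*y - 1)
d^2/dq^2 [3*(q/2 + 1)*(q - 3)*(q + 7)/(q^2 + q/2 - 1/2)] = 6*(-61*q^3 - 471*q^2 - 327*q - 133)/(8*q^6 + 12*q^5 - 6*q^4 - 11*q^3 + 3*q^2 + 3*q - 1)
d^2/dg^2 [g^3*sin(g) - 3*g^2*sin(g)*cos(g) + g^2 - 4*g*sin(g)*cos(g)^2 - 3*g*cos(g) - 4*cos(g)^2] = -g^3*sin(g) + 6*g^2*sin(2*g) + 6*g^2*cos(g) + 7*g*sin(g) + 9*g*sin(3*g) + 3*g*cos(g) - 12*g*cos(2*g) + 6*sin(g) - 3*sin(2*g) - 2*cos(g) + 8*cos(2*g) - 6*cos(3*g) + 2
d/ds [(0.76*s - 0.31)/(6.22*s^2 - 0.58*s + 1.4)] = (-4.7272*s^2 + 3.8564*s + 0.8842)/(38.6884*s^4 - 7.2152*s^3 + 17.7524*s^2 - 1.624*s + 1.96)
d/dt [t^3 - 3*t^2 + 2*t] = 3*t^2 - 6*t + 2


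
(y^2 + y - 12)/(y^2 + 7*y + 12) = (y - 3)/(y + 3)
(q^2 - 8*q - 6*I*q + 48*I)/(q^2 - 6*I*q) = (q - 8)/q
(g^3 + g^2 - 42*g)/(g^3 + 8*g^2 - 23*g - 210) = g*(g - 6)/(g^2 + g - 30)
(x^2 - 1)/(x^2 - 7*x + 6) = (x + 1)/(x - 6)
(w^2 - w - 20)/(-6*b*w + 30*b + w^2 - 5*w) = (w + 4)/(-6*b + w)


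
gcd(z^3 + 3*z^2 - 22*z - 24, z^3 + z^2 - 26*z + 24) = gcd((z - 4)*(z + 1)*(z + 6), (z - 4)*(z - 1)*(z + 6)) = z^2 + 2*z - 24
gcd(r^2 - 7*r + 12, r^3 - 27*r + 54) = r - 3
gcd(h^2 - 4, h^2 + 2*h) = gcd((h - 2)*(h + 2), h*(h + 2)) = h + 2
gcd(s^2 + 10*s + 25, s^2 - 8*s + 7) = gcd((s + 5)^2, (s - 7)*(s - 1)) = 1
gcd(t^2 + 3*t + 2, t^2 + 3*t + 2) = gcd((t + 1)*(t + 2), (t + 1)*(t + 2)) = t^2 + 3*t + 2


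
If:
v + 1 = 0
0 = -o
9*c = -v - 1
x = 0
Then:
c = 0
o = 0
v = -1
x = 0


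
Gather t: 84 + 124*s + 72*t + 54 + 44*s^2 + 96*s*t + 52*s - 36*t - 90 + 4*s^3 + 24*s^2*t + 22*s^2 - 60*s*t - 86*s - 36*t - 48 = 4*s^3 + 66*s^2 + 90*s + t*(24*s^2 + 36*s)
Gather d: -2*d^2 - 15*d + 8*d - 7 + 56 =-2*d^2 - 7*d + 49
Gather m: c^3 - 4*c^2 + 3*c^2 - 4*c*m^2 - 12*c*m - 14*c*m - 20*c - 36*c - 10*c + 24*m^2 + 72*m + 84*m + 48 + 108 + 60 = c^3 - c^2 - 66*c + m^2*(24 - 4*c) + m*(156 - 26*c) + 216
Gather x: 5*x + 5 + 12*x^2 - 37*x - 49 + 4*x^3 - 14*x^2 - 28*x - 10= 4*x^3 - 2*x^2 - 60*x - 54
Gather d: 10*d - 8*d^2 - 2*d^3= -2*d^3 - 8*d^2 + 10*d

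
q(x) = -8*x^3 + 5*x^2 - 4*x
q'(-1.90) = -109.64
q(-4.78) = 1007.08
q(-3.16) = 315.00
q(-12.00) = 14592.00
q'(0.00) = -4.00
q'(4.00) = -348.00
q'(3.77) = -307.41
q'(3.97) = -342.56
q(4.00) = -448.00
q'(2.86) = -171.71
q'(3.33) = -236.83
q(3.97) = -437.64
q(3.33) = -253.28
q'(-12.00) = -3580.00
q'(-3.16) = -275.25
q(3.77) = -372.68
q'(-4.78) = -600.16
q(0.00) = 0.00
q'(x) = -24*x^2 + 10*x - 4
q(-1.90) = 80.52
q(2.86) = -157.69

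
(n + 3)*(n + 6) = n^2 + 9*n + 18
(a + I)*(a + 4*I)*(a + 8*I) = a^3 + 13*I*a^2 - 44*a - 32*I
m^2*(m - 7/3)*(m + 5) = m^4 + 8*m^3/3 - 35*m^2/3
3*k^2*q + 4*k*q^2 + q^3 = q*(k + q)*(3*k + q)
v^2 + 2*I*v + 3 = (v - I)*(v + 3*I)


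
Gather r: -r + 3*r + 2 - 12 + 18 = 2*r + 8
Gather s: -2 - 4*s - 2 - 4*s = -8*s - 4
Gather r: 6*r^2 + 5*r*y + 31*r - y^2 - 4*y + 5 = 6*r^2 + r*(5*y + 31) - y^2 - 4*y + 5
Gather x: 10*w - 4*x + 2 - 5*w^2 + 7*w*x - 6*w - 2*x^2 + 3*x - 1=-5*w^2 + 4*w - 2*x^2 + x*(7*w - 1) + 1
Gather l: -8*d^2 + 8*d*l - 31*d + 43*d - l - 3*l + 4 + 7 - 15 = -8*d^2 + 12*d + l*(8*d - 4) - 4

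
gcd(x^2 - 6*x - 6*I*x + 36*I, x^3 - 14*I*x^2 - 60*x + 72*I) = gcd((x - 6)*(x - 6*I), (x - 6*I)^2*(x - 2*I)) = x - 6*I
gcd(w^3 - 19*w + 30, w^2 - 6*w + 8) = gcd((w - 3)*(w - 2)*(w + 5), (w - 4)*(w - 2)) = w - 2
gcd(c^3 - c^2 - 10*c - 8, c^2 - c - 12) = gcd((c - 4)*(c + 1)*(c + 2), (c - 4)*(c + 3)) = c - 4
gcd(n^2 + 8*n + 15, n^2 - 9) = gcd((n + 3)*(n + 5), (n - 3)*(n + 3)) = n + 3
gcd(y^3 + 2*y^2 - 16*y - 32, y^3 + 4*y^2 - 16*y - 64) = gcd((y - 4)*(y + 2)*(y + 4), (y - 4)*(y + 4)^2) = y^2 - 16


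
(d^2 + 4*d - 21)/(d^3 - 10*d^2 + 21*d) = (d + 7)/(d*(d - 7))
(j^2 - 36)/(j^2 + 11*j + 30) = (j - 6)/(j + 5)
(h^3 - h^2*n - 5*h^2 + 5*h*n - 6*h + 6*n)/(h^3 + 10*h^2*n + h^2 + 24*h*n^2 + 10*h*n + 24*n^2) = (h^2 - h*n - 6*h + 6*n)/(h^2 + 10*h*n + 24*n^2)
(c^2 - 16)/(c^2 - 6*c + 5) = (c^2 - 16)/(c^2 - 6*c + 5)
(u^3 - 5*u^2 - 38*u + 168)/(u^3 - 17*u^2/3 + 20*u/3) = 3*(u^2 - u - 42)/(u*(3*u - 5))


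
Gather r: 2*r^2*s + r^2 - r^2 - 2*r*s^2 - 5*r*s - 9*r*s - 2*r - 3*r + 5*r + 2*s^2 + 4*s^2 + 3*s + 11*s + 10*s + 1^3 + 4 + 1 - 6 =2*r^2*s + r*(-2*s^2 - 14*s) + 6*s^2 + 24*s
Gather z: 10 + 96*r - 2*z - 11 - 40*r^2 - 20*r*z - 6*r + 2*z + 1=-40*r^2 - 20*r*z + 90*r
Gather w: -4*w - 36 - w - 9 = -5*w - 45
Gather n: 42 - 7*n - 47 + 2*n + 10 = 5 - 5*n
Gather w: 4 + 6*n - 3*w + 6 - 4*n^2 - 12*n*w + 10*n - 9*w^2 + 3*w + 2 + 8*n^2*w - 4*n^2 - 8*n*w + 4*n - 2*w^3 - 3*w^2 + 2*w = -8*n^2 + 20*n - 2*w^3 - 12*w^2 + w*(8*n^2 - 20*n + 2) + 12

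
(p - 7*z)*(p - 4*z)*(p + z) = p^3 - 10*p^2*z + 17*p*z^2 + 28*z^3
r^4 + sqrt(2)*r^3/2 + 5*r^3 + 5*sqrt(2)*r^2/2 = r^2*(r + 5)*(r + sqrt(2)/2)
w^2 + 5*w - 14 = (w - 2)*(w + 7)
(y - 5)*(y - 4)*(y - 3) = y^3 - 12*y^2 + 47*y - 60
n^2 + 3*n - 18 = (n - 3)*(n + 6)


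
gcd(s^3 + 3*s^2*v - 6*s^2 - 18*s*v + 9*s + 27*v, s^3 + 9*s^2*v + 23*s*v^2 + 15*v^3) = s + 3*v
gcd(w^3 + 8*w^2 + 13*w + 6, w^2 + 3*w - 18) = w + 6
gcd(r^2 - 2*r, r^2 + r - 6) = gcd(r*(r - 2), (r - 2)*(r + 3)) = r - 2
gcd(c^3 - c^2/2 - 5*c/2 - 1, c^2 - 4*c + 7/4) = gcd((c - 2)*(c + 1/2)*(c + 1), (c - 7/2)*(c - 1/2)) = 1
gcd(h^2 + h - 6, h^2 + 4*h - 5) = 1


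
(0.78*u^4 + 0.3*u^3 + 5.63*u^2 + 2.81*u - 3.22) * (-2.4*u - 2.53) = -1.872*u^5 - 2.6934*u^4 - 14.271*u^3 - 20.9879*u^2 + 0.6187*u + 8.1466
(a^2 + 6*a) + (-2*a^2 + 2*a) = -a^2 + 8*a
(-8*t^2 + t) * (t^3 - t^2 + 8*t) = -8*t^5 + 9*t^4 - 65*t^3 + 8*t^2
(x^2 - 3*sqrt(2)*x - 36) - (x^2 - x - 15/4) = -3*sqrt(2)*x + x - 129/4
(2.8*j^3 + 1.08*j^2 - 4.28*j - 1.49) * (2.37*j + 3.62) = 6.636*j^4 + 12.6956*j^3 - 6.234*j^2 - 19.0249*j - 5.3938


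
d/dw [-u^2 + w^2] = 2*w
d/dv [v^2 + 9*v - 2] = 2*v + 9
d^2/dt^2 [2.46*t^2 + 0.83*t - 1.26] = 4.92000000000000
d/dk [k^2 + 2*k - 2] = 2*k + 2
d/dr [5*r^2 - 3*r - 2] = 10*r - 3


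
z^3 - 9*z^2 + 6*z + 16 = (z - 8)*(z - 2)*(z + 1)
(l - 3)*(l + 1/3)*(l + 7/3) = l^3 - l^2/3 - 65*l/9 - 7/3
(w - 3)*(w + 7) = w^2 + 4*w - 21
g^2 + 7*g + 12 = (g + 3)*(g + 4)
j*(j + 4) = j^2 + 4*j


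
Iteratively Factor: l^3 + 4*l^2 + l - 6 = (l + 3)*(l^2 + l - 2) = (l - 1)*(l + 3)*(l + 2)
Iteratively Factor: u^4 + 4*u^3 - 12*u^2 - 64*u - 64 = (u + 4)*(u^3 - 12*u - 16) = (u - 4)*(u + 4)*(u^2 + 4*u + 4) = (u - 4)*(u + 2)*(u + 4)*(u + 2)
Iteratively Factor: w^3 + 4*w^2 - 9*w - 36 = (w + 3)*(w^2 + w - 12) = (w + 3)*(w + 4)*(w - 3)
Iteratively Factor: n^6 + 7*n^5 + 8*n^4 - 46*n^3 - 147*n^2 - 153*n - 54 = (n + 3)*(n^5 + 4*n^4 - 4*n^3 - 34*n^2 - 45*n - 18) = (n + 3)^2*(n^4 + n^3 - 7*n^2 - 13*n - 6) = (n + 1)*(n + 3)^2*(n^3 - 7*n - 6) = (n - 3)*(n + 1)*(n + 3)^2*(n^2 + 3*n + 2) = (n - 3)*(n + 1)^2*(n + 3)^2*(n + 2)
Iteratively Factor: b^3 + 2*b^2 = (b + 2)*(b^2) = b*(b + 2)*(b)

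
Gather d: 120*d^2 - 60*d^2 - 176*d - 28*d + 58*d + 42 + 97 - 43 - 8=60*d^2 - 146*d + 88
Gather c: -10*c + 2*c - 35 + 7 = -8*c - 28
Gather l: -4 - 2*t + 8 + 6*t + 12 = 4*t + 16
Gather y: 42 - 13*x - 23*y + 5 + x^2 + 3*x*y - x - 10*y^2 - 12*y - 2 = x^2 - 14*x - 10*y^2 + y*(3*x - 35) + 45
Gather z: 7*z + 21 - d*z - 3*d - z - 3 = -3*d + z*(6 - d) + 18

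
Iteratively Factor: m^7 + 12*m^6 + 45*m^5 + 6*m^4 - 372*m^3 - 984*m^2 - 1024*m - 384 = (m + 4)*(m^6 + 8*m^5 + 13*m^4 - 46*m^3 - 188*m^2 - 232*m - 96) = (m + 2)*(m + 4)*(m^5 + 6*m^4 + m^3 - 48*m^2 - 92*m - 48) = (m + 2)*(m + 4)^2*(m^4 + 2*m^3 - 7*m^2 - 20*m - 12) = (m + 1)*(m + 2)*(m + 4)^2*(m^3 + m^2 - 8*m - 12) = (m + 1)*(m + 2)^2*(m + 4)^2*(m^2 - m - 6) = (m - 3)*(m + 1)*(m + 2)^2*(m + 4)^2*(m + 2)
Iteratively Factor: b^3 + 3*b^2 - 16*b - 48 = (b + 4)*(b^2 - b - 12) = (b + 3)*(b + 4)*(b - 4)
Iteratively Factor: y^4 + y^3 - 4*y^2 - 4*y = (y)*(y^3 + y^2 - 4*y - 4) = y*(y + 1)*(y^2 - 4) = y*(y - 2)*(y + 1)*(y + 2)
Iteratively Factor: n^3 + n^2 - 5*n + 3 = (n + 3)*(n^2 - 2*n + 1) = (n - 1)*(n + 3)*(n - 1)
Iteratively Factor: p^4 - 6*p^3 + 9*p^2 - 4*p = (p - 4)*(p^3 - 2*p^2 + p) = p*(p - 4)*(p^2 - 2*p + 1) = p*(p - 4)*(p - 1)*(p - 1)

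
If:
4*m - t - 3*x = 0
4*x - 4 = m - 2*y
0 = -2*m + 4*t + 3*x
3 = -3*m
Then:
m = -1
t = 2/3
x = -14/9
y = 83/18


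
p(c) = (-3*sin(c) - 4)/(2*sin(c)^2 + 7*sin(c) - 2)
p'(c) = (-4*sin(c)*cos(c) - 7*cos(c))*(-3*sin(c) - 4)/(2*sin(c)^2 + 7*sin(c) - 2)^2 - 3*cos(c)/(2*sin(c)^2 + 7*sin(c) - 2) = (6*sin(c)^2 + 16*sin(c) + 34)*cos(c)/(7*sin(c) - cos(2*c) - 1)^2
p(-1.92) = 0.17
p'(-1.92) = -0.18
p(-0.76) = 0.33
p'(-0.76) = 0.54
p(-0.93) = 0.25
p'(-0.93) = 0.37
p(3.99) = 0.29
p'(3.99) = -0.45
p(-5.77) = -2.85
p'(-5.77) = 10.25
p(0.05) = 2.52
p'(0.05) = 12.85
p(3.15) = 1.93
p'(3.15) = -7.99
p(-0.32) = 0.76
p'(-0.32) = 1.75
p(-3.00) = 1.21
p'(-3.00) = -3.63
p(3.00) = 4.55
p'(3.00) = -38.09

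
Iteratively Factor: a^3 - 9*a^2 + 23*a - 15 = (a - 3)*(a^2 - 6*a + 5) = (a - 5)*(a - 3)*(a - 1)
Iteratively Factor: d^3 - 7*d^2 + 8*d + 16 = (d - 4)*(d^2 - 3*d - 4) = (d - 4)^2*(d + 1)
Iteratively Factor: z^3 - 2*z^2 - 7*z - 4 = (z + 1)*(z^2 - 3*z - 4) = (z - 4)*(z + 1)*(z + 1)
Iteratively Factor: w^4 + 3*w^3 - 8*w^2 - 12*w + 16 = (w - 2)*(w^3 + 5*w^2 + 2*w - 8) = (w - 2)*(w - 1)*(w^2 + 6*w + 8) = (w - 2)*(w - 1)*(w + 2)*(w + 4)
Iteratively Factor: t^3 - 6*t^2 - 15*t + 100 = (t - 5)*(t^2 - t - 20) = (t - 5)*(t + 4)*(t - 5)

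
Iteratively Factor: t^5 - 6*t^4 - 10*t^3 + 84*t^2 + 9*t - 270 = (t + 3)*(t^4 - 9*t^3 + 17*t^2 + 33*t - 90) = (t - 3)*(t + 3)*(t^3 - 6*t^2 - t + 30) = (t - 5)*(t - 3)*(t + 3)*(t^2 - t - 6) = (t - 5)*(t - 3)*(t + 2)*(t + 3)*(t - 3)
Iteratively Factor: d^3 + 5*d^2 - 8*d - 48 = (d - 3)*(d^2 + 8*d + 16) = (d - 3)*(d + 4)*(d + 4)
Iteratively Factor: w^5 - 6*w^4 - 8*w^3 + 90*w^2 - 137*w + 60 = (w - 1)*(w^4 - 5*w^3 - 13*w^2 + 77*w - 60) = (w - 1)*(w + 4)*(w^3 - 9*w^2 + 23*w - 15) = (w - 1)^2*(w + 4)*(w^2 - 8*w + 15) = (w - 3)*(w - 1)^2*(w + 4)*(w - 5)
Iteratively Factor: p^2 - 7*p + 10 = (p - 5)*(p - 2)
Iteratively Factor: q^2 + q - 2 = (q - 1)*(q + 2)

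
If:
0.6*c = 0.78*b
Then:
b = 0.769230769230769*c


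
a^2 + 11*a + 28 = (a + 4)*(a + 7)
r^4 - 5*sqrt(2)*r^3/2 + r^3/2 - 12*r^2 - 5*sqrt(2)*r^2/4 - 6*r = r*(r + 1/2)*(r - 4*sqrt(2))*(r + 3*sqrt(2)/2)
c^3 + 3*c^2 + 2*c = c*(c + 1)*(c + 2)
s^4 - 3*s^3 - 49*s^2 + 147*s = s*(s - 7)*(s - 3)*(s + 7)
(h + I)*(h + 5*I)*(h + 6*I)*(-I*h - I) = -I*h^4 + 12*h^3 - I*h^3 + 12*h^2 + 41*I*h^2 - 30*h + 41*I*h - 30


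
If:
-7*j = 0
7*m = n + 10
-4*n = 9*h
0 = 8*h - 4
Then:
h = 1/2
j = 0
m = 71/56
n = -9/8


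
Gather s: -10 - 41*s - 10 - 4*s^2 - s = -4*s^2 - 42*s - 20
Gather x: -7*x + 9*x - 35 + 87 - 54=2*x - 2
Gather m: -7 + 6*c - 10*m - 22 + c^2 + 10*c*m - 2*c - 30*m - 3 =c^2 + 4*c + m*(10*c - 40) - 32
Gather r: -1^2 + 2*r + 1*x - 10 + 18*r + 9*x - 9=20*r + 10*x - 20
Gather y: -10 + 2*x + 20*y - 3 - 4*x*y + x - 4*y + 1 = 3*x + y*(16 - 4*x) - 12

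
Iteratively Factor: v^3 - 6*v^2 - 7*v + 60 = (v + 3)*(v^2 - 9*v + 20) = (v - 4)*(v + 3)*(v - 5)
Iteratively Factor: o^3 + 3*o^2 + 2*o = (o + 1)*(o^2 + 2*o) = o*(o + 1)*(o + 2)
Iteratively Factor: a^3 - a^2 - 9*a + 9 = (a + 3)*(a^2 - 4*a + 3) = (a - 3)*(a + 3)*(a - 1)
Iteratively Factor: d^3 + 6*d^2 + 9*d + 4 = (d + 1)*(d^2 + 5*d + 4) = (d + 1)^2*(d + 4)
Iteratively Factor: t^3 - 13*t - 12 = (t - 4)*(t^2 + 4*t + 3) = (t - 4)*(t + 1)*(t + 3)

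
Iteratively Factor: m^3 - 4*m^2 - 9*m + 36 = (m - 3)*(m^2 - m - 12) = (m - 4)*(m - 3)*(m + 3)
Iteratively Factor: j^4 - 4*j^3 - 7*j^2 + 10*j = (j + 2)*(j^3 - 6*j^2 + 5*j) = (j - 5)*(j + 2)*(j^2 - j) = (j - 5)*(j - 1)*(j + 2)*(j)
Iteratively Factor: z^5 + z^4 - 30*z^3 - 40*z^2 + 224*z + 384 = (z - 4)*(z^4 + 5*z^3 - 10*z^2 - 80*z - 96) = (z - 4)^2*(z^3 + 9*z^2 + 26*z + 24) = (z - 4)^2*(z + 2)*(z^2 + 7*z + 12) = (z - 4)^2*(z + 2)*(z + 4)*(z + 3)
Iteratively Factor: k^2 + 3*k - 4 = (k + 4)*(k - 1)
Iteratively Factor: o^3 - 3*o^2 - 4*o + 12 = (o + 2)*(o^2 - 5*o + 6) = (o - 2)*(o + 2)*(o - 3)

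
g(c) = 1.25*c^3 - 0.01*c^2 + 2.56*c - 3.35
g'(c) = 3.75*c^2 - 0.02*c + 2.56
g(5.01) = 166.41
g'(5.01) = 96.59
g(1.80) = 8.52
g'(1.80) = 14.67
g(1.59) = 5.72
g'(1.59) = 12.01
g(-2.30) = -24.50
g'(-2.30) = 22.44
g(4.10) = 93.13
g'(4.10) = 65.52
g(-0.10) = -3.61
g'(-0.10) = 2.60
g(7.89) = 630.19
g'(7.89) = 235.85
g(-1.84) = -15.88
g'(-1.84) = 15.29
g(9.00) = 930.13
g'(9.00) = 306.13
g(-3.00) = -44.87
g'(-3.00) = 36.37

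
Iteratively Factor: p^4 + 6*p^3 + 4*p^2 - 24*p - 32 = (p + 4)*(p^3 + 2*p^2 - 4*p - 8) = (p - 2)*(p + 4)*(p^2 + 4*p + 4) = (p - 2)*(p + 2)*(p + 4)*(p + 2)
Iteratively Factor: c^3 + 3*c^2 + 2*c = (c + 1)*(c^2 + 2*c) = (c + 1)*(c + 2)*(c)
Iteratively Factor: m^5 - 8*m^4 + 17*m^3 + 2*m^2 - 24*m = (m + 1)*(m^4 - 9*m^3 + 26*m^2 - 24*m) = (m - 4)*(m + 1)*(m^3 - 5*m^2 + 6*m) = (m - 4)*(m - 3)*(m + 1)*(m^2 - 2*m) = (m - 4)*(m - 3)*(m - 2)*(m + 1)*(m)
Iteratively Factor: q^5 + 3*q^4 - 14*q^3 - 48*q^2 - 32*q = (q + 2)*(q^4 + q^3 - 16*q^2 - 16*q) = (q - 4)*(q + 2)*(q^3 + 5*q^2 + 4*q) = (q - 4)*(q + 2)*(q + 4)*(q^2 + q) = (q - 4)*(q + 1)*(q + 2)*(q + 4)*(q)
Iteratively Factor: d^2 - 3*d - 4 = (d - 4)*(d + 1)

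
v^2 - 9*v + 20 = (v - 5)*(v - 4)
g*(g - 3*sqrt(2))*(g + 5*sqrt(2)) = g^3 + 2*sqrt(2)*g^2 - 30*g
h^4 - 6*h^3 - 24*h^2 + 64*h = h*(h - 8)*(h - 2)*(h + 4)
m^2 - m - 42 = (m - 7)*(m + 6)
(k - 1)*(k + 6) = k^2 + 5*k - 6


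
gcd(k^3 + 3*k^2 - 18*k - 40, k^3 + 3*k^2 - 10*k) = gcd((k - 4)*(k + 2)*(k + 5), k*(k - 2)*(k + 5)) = k + 5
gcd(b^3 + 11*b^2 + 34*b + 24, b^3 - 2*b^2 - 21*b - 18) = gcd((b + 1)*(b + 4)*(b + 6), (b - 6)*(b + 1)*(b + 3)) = b + 1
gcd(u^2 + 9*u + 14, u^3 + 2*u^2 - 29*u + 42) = u + 7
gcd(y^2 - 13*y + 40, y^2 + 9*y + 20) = 1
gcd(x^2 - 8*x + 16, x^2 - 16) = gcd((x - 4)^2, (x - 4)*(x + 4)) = x - 4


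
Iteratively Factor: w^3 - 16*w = (w - 4)*(w^2 + 4*w) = (w - 4)*(w + 4)*(w)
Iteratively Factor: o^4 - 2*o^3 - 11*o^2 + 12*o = (o - 4)*(o^3 + 2*o^2 - 3*o) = (o - 4)*(o - 1)*(o^2 + 3*o) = (o - 4)*(o - 1)*(o + 3)*(o)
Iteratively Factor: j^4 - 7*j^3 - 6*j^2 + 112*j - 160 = (j - 2)*(j^3 - 5*j^2 - 16*j + 80) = (j - 4)*(j - 2)*(j^2 - j - 20) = (j - 5)*(j - 4)*(j - 2)*(j + 4)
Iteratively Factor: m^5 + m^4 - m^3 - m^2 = (m - 1)*(m^4 + 2*m^3 + m^2) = m*(m - 1)*(m^3 + 2*m^2 + m) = m*(m - 1)*(m + 1)*(m^2 + m) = m^2*(m - 1)*(m + 1)*(m + 1)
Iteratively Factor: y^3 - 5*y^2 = (y - 5)*(y^2) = y*(y - 5)*(y)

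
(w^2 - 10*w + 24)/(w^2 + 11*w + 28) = (w^2 - 10*w + 24)/(w^2 + 11*w + 28)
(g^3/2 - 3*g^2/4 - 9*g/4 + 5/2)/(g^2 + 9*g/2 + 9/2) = (2*g^3 - 3*g^2 - 9*g + 10)/(2*(2*g^2 + 9*g + 9))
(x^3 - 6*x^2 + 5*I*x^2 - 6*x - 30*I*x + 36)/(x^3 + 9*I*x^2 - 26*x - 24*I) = (x - 6)/(x + 4*I)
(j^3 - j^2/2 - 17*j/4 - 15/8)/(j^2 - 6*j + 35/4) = (4*j^2 + 8*j + 3)/(2*(2*j - 7))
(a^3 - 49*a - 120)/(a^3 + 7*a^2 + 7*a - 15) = (a - 8)/(a - 1)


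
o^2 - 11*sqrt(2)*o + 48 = (o - 8*sqrt(2))*(o - 3*sqrt(2))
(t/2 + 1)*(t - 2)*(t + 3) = t^3/2 + 3*t^2/2 - 2*t - 6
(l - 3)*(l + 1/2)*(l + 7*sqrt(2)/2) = l^3 - 5*l^2/2 + 7*sqrt(2)*l^2/2 - 35*sqrt(2)*l/4 - 3*l/2 - 21*sqrt(2)/4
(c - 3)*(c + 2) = c^2 - c - 6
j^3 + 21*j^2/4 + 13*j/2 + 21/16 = (j + 1/4)*(j + 3/2)*(j + 7/2)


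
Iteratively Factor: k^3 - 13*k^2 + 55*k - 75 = (k - 5)*(k^2 - 8*k + 15) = (k - 5)^2*(k - 3)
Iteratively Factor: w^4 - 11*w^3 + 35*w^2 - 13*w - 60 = (w + 1)*(w^3 - 12*w^2 + 47*w - 60) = (w - 5)*(w + 1)*(w^2 - 7*w + 12) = (w - 5)*(w - 4)*(w + 1)*(w - 3)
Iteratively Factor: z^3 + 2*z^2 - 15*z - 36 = (z + 3)*(z^2 - z - 12) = (z + 3)^2*(z - 4)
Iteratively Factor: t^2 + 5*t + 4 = (t + 1)*(t + 4)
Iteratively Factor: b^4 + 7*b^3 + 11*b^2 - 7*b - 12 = (b - 1)*(b^3 + 8*b^2 + 19*b + 12) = (b - 1)*(b + 3)*(b^2 + 5*b + 4) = (b - 1)*(b + 3)*(b + 4)*(b + 1)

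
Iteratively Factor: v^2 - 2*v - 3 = (v - 3)*(v + 1)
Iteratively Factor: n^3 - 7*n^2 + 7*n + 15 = (n - 3)*(n^2 - 4*n - 5) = (n - 5)*(n - 3)*(n + 1)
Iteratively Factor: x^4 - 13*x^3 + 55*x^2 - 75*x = (x)*(x^3 - 13*x^2 + 55*x - 75) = x*(x - 3)*(x^2 - 10*x + 25) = x*(x - 5)*(x - 3)*(x - 5)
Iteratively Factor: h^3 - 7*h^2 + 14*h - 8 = (h - 1)*(h^2 - 6*h + 8) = (h - 4)*(h - 1)*(h - 2)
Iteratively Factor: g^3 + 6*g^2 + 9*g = (g)*(g^2 + 6*g + 9) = g*(g + 3)*(g + 3)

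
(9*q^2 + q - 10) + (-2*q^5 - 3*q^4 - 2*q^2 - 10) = -2*q^5 - 3*q^4 + 7*q^2 + q - 20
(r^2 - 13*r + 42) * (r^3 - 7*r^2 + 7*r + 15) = r^5 - 20*r^4 + 140*r^3 - 370*r^2 + 99*r + 630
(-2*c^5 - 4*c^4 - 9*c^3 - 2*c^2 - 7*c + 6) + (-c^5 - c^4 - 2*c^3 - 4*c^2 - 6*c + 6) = -3*c^5 - 5*c^4 - 11*c^3 - 6*c^2 - 13*c + 12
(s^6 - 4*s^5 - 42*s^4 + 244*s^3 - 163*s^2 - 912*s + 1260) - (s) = s^6 - 4*s^5 - 42*s^4 + 244*s^3 - 163*s^2 - 913*s + 1260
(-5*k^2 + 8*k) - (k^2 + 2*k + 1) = -6*k^2 + 6*k - 1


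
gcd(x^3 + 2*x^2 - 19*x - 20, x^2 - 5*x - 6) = x + 1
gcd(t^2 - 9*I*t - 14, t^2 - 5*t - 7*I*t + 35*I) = t - 7*I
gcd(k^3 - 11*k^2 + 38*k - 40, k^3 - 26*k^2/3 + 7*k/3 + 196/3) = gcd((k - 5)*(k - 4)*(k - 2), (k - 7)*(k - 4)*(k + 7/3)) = k - 4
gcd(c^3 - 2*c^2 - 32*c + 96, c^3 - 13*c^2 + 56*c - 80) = c^2 - 8*c + 16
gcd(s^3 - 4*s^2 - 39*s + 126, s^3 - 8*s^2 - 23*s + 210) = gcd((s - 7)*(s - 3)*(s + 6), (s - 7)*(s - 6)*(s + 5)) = s - 7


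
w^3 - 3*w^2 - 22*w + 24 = (w - 6)*(w - 1)*(w + 4)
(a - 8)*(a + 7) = a^2 - a - 56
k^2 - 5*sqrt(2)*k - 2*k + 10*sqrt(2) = (k - 2)*(k - 5*sqrt(2))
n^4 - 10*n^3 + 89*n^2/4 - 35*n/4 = n*(n - 7)*(n - 5/2)*(n - 1/2)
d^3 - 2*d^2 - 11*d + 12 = (d - 4)*(d - 1)*(d + 3)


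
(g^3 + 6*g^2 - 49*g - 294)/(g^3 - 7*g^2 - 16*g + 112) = (g^2 + 13*g + 42)/(g^2 - 16)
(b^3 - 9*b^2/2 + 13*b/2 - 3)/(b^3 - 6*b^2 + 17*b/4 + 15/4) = 2*(b^2 - 3*b + 2)/(2*b^2 - 9*b - 5)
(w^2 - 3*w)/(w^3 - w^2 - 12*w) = (3 - w)/(-w^2 + w + 12)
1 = 1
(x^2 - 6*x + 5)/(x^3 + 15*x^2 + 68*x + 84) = (x^2 - 6*x + 5)/(x^3 + 15*x^2 + 68*x + 84)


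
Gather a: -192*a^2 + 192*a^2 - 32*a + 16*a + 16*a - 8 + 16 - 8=0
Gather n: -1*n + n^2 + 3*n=n^2 + 2*n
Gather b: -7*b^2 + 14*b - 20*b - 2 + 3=-7*b^2 - 6*b + 1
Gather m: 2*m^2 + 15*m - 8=2*m^2 + 15*m - 8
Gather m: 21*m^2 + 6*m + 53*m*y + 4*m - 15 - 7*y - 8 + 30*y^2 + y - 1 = 21*m^2 + m*(53*y + 10) + 30*y^2 - 6*y - 24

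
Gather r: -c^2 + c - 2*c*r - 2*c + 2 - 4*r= -c^2 - c + r*(-2*c - 4) + 2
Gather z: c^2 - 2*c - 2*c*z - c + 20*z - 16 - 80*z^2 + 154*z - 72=c^2 - 3*c - 80*z^2 + z*(174 - 2*c) - 88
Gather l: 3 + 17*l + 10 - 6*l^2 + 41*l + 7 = -6*l^2 + 58*l + 20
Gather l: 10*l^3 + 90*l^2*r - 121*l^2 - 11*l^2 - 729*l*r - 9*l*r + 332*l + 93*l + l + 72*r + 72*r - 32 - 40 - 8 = 10*l^3 + l^2*(90*r - 132) + l*(426 - 738*r) + 144*r - 80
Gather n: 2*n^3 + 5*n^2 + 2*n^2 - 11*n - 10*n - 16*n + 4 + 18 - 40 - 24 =2*n^3 + 7*n^2 - 37*n - 42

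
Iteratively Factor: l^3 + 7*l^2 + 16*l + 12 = (l + 3)*(l^2 + 4*l + 4) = (l + 2)*(l + 3)*(l + 2)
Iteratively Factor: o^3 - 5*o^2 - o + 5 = (o + 1)*(o^2 - 6*o + 5) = (o - 1)*(o + 1)*(o - 5)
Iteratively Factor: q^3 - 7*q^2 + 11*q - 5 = (q - 1)*(q^2 - 6*q + 5) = (q - 5)*(q - 1)*(q - 1)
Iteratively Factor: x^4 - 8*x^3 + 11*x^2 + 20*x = (x - 5)*(x^3 - 3*x^2 - 4*x) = (x - 5)*(x - 4)*(x^2 + x) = x*(x - 5)*(x - 4)*(x + 1)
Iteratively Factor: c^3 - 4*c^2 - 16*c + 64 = (c - 4)*(c^2 - 16) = (c - 4)*(c + 4)*(c - 4)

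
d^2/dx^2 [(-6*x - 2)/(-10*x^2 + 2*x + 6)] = 2*((-45*x - 2)*(-5*x^2 + x + 3) - (3*x + 1)*(10*x - 1)^2)/(-5*x^2 + x + 3)^3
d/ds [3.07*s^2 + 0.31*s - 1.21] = 6.14*s + 0.31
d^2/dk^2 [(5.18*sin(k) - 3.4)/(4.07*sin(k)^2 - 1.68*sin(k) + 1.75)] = (-85.8061820000001*sin(k)^5 + 189.863872*sin(k)^4 + 323.236144*sin(k)^3 - 440.423*sin(k)^2 - 87.74801*sin(k) + 59.69908)/(67.419143*sin(k)^6 - 83.487096*sin(k)^5 + 121.427229*sin(k)^4 - 76.536432*sin(k)^3 + 52.210725*sin(k)^2 - 15.435*sin(k) + 5.359375)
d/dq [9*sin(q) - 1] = 9*cos(q)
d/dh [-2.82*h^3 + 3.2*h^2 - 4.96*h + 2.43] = -8.46*h^2 + 6.4*h - 4.96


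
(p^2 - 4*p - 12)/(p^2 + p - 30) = (p^2 - 4*p - 12)/(p^2 + p - 30)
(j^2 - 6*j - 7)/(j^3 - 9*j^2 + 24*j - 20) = (j^2 - 6*j - 7)/(j^3 - 9*j^2 + 24*j - 20)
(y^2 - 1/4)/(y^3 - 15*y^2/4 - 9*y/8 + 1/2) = 2*(2*y - 1)/(4*y^2 - 17*y + 4)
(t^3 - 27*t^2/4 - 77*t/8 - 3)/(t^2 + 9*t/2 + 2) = (t^2 - 29*t/4 - 6)/(t + 4)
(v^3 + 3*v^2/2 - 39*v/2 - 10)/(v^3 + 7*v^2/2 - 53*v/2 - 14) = (v + 5)/(v + 7)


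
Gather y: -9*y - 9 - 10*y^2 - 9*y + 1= -10*y^2 - 18*y - 8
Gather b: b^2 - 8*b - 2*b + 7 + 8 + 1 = b^2 - 10*b + 16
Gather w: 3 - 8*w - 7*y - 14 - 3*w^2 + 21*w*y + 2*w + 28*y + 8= -3*w^2 + w*(21*y - 6) + 21*y - 3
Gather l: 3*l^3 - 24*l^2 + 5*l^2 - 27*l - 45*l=3*l^3 - 19*l^2 - 72*l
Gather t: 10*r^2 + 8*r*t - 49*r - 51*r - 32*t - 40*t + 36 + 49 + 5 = 10*r^2 - 100*r + t*(8*r - 72) + 90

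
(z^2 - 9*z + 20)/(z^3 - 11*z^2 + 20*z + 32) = (z - 5)/(z^2 - 7*z - 8)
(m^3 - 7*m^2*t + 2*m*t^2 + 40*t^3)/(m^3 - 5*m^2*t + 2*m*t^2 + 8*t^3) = (-m^2 + 3*m*t + 10*t^2)/(-m^2 + m*t + 2*t^2)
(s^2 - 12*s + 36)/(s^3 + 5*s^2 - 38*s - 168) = (s - 6)/(s^2 + 11*s + 28)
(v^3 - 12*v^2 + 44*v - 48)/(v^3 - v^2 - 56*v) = (-v^3 + 12*v^2 - 44*v + 48)/(v*(-v^2 + v + 56))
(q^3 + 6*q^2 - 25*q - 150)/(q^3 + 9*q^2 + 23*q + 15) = (q^2 + q - 30)/(q^2 + 4*q + 3)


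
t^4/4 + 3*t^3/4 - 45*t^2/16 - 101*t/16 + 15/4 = (t/4 + 1)*(t - 3)*(t - 1/2)*(t + 5/2)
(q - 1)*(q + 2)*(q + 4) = q^3 + 5*q^2 + 2*q - 8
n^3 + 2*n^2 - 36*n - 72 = (n - 6)*(n + 2)*(n + 6)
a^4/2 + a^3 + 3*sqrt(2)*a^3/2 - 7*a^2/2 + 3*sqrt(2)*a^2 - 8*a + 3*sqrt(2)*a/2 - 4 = (a/2 + 1/2)*(a + 1)*(a - sqrt(2))*(a + 4*sqrt(2))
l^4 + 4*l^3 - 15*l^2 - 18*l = l*(l - 3)*(l + 1)*(l + 6)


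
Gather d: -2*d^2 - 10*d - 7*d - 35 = -2*d^2 - 17*d - 35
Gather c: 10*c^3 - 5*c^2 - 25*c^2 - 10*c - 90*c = 10*c^3 - 30*c^2 - 100*c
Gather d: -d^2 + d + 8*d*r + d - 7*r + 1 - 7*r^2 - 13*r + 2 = -d^2 + d*(8*r + 2) - 7*r^2 - 20*r + 3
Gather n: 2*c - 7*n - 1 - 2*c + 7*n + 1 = 0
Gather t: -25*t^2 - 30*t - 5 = -25*t^2 - 30*t - 5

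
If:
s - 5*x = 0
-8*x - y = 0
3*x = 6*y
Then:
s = 0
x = 0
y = 0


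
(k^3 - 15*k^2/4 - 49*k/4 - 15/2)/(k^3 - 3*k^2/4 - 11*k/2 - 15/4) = (k - 6)/(k - 3)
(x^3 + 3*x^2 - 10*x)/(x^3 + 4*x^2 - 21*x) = (x^2 + 3*x - 10)/(x^2 + 4*x - 21)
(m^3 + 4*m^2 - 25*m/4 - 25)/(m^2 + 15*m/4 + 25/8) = 2*(2*m^2 + 3*m - 20)/(4*m + 5)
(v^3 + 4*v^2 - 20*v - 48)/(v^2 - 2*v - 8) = v + 6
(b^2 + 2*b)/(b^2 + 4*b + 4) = b/(b + 2)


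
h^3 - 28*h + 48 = (h - 4)*(h - 2)*(h + 6)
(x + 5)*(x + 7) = x^2 + 12*x + 35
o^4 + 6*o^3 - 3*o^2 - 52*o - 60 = (o - 3)*(o + 2)^2*(o + 5)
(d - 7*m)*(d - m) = d^2 - 8*d*m + 7*m^2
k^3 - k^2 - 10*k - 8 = (k - 4)*(k + 1)*(k + 2)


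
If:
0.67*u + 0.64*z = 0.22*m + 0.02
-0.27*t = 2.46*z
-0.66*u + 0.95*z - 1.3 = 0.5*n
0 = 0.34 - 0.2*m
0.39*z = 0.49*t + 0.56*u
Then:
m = 1.70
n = -3.18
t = -0.56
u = 0.53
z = 0.06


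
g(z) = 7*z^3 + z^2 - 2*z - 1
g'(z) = 21*z^2 + 2*z - 2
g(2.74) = 145.02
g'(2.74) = 161.14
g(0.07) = -1.13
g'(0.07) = -1.76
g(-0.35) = -0.48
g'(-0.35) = -0.13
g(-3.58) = -302.20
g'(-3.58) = 259.98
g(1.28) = 12.76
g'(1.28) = 34.97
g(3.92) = 428.18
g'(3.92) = 328.53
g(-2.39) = -86.07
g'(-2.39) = 113.17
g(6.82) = 2252.37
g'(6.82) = 988.40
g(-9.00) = -5005.00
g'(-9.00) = 1681.00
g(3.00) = 191.00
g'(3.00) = 193.00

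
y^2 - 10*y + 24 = (y - 6)*(y - 4)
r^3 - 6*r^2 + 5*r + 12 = (r - 4)*(r - 3)*(r + 1)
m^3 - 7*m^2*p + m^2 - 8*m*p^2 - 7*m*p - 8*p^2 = (m + 1)*(m - 8*p)*(m + p)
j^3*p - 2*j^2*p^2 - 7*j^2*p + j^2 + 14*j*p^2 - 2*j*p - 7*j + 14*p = (j - 7)*(j - 2*p)*(j*p + 1)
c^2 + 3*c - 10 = (c - 2)*(c + 5)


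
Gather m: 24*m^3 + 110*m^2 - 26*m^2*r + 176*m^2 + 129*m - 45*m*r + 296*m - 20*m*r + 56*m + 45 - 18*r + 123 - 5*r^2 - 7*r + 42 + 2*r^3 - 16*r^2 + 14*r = 24*m^3 + m^2*(286 - 26*r) + m*(481 - 65*r) + 2*r^3 - 21*r^2 - 11*r + 210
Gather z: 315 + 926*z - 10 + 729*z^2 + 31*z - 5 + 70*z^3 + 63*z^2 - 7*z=70*z^3 + 792*z^2 + 950*z + 300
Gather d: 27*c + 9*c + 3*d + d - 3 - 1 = 36*c + 4*d - 4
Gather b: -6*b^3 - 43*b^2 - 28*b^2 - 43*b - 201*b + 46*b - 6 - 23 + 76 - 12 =-6*b^3 - 71*b^2 - 198*b + 35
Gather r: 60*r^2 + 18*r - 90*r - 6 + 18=60*r^2 - 72*r + 12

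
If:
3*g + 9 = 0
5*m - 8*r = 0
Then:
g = -3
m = 8*r/5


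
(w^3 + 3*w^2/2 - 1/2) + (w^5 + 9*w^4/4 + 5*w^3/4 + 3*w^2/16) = w^5 + 9*w^4/4 + 9*w^3/4 + 27*w^2/16 - 1/2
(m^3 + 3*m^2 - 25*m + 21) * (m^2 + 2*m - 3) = m^5 + 5*m^4 - 22*m^3 - 38*m^2 + 117*m - 63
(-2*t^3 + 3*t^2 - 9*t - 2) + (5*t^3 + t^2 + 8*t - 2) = 3*t^3 + 4*t^2 - t - 4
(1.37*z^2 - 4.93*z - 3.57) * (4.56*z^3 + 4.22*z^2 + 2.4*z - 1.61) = 6.2472*z^5 - 16.6994*z^4 - 33.7958*z^3 - 29.1031*z^2 - 0.630699999999999*z + 5.7477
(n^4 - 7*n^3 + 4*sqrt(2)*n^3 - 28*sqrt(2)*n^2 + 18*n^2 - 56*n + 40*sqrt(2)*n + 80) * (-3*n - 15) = -3*n^5 - 12*sqrt(2)*n^4 + 6*n^4 + 24*sqrt(2)*n^3 + 51*n^3 - 102*n^2 + 300*sqrt(2)*n^2 - 600*sqrt(2)*n + 600*n - 1200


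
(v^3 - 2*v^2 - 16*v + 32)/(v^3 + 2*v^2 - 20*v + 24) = (v^2 - 16)/(v^2 + 4*v - 12)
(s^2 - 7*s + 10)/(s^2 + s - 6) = (s - 5)/(s + 3)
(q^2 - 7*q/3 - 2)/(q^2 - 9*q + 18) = (q + 2/3)/(q - 6)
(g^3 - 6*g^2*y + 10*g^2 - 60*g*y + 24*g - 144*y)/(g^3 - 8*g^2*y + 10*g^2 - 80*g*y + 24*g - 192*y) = (-g + 6*y)/(-g + 8*y)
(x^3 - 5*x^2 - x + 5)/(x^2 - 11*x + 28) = (x^3 - 5*x^2 - x + 5)/(x^2 - 11*x + 28)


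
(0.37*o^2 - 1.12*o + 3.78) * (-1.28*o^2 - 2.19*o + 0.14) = -0.4736*o^4 + 0.6233*o^3 - 2.3338*o^2 - 8.435*o + 0.5292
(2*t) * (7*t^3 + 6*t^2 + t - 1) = 14*t^4 + 12*t^3 + 2*t^2 - 2*t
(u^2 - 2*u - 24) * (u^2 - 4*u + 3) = u^4 - 6*u^3 - 13*u^2 + 90*u - 72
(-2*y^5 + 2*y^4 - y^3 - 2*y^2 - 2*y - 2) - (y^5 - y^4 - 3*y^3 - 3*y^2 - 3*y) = -3*y^5 + 3*y^4 + 2*y^3 + y^2 + y - 2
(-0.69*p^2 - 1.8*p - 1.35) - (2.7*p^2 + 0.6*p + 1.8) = -3.39*p^2 - 2.4*p - 3.15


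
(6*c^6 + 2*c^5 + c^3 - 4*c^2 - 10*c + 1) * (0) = 0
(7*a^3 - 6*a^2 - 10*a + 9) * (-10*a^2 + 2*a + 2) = -70*a^5 + 74*a^4 + 102*a^3 - 122*a^2 - 2*a + 18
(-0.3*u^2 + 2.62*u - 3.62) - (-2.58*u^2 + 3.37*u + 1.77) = 2.28*u^2 - 0.75*u - 5.39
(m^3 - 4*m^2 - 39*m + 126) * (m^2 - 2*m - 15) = m^5 - 6*m^4 - 46*m^3 + 264*m^2 + 333*m - 1890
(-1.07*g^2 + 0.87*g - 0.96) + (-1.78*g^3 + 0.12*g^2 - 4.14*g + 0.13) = -1.78*g^3 - 0.95*g^2 - 3.27*g - 0.83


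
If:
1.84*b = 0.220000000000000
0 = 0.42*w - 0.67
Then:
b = 0.12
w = 1.60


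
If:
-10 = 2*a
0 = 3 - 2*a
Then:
No Solution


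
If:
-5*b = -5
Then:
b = 1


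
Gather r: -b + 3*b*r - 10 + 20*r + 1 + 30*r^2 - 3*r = -b + 30*r^2 + r*(3*b + 17) - 9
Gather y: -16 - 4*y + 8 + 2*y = -2*y - 8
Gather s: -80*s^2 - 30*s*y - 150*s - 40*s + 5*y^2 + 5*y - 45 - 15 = -80*s^2 + s*(-30*y - 190) + 5*y^2 + 5*y - 60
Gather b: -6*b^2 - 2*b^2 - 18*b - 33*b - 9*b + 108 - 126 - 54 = -8*b^2 - 60*b - 72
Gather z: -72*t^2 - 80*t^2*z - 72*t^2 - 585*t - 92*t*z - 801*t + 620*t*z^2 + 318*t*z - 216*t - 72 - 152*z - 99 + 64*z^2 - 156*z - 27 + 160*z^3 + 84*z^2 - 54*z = -144*t^2 - 1602*t + 160*z^3 + z^2*(620*t + 148) + z*(-80*t^2 + 226*t - 362) - 198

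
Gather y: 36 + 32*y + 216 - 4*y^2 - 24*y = -4*y^2 + 8*y + 252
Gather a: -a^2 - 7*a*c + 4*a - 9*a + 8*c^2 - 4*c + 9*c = -a^2 + a*(-7*c - 5) + 8*c^2 + 5*c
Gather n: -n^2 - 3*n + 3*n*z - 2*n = -n^2 + n*(3*z - 5)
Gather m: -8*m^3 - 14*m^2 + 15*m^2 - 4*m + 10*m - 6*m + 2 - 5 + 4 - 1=-8*m^3 + m^2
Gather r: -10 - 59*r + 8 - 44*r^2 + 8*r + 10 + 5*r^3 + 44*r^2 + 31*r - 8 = 5*r^3 - 20*r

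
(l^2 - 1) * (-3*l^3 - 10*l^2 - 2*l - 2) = -3*l^5 - 10*l^4 + l^3 + 8*l^2 + 2*l + 2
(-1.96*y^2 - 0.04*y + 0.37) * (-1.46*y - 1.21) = 2.8616*y^3 + 2.43*y^2 - 0.4918*y - 0.4477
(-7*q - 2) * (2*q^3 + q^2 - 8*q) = -14*q^4 - 11*q^3 + 54*q^2 + 16*q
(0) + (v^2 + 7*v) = v^2 + 7*v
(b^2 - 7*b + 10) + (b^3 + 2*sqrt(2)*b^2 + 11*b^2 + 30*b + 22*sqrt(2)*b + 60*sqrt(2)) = b^3 + 2*sqrt(2)*b^2 + 12*b^2 + 23*b + 22*sqrt(2)*b + 10 + 60*sqrt(2)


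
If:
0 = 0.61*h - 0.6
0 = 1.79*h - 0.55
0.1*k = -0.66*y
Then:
No Solution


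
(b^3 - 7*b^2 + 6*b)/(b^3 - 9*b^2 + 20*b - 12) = b/(b - 2)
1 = 1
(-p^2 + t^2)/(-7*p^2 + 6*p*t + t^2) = (p + t)/(7*p + t)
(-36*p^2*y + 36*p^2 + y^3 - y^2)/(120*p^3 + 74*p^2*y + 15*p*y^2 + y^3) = (-6*p*y + 6*p + y^2 - y)/(20*p^2 + 9*p*y + y^2)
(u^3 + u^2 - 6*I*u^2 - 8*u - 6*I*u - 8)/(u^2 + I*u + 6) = (u^2 + u*(1 - 4*I) - 4*I)/(u + 3*I)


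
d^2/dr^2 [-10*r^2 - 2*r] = -20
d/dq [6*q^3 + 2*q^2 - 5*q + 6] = 18*q^2 + 4*q - 5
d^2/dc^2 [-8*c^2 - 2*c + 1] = -16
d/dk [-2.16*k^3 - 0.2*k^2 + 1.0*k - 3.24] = -6.48*k^2 - 0.4*k + 1.0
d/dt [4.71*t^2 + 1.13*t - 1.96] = 9.42*t + 1.13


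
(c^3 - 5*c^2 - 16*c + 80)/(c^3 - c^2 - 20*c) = (c - 4)/c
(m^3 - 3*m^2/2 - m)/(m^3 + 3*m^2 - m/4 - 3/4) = 2*m*(m - 2)/(2*m^2 + 5*m - 3)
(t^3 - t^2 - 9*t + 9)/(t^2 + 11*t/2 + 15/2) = 2*(t^2 - 4*t + 3)/(2*t + 5)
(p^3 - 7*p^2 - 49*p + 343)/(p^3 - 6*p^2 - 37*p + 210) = (p^2 - 49)/(p^2 + p - 30)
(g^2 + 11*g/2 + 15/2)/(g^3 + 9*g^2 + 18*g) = (g + 5/2)/(g*(g + 6))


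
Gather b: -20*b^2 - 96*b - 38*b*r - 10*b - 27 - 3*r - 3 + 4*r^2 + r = -20*b^2 + b*(-38*r - 106) + 4*r^2 - 2*r - 30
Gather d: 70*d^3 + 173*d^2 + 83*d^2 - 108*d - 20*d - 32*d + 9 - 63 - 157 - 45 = 70*d^3 + 256*d^2 - 160*d - 256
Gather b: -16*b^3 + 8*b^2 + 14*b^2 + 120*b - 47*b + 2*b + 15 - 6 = -16*b^3 + 22*b^2 + 75*b + 9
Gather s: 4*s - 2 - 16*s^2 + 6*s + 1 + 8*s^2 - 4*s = -8*s^2 + 6*s - 1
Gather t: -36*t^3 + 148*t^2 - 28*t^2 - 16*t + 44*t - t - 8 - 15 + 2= -36*t^3 + 120*t^2 + 27*t - 21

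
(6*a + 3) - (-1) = 6*a + 4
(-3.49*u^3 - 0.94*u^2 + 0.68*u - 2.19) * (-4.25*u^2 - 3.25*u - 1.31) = 14.8325*u^5 + 15.3375*u^4 + 4.7369*u^3 + 8.3289*u^2 + 6.2267*u + 2.8689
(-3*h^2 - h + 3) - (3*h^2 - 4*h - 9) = -6*h^2 + 3*h + 12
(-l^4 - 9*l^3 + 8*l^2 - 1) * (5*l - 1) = -5*l^5 - 44*l^4 + 49*l^3 - 8*l^2 - 5*l + 1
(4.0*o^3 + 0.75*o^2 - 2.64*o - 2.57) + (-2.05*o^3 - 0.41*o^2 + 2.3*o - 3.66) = 1.95*o^3 + 0.34*o^2 - 0.34*o - 6.23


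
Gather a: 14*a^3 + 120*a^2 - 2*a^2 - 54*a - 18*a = 14*a^3 + 118*a^2 - 72*a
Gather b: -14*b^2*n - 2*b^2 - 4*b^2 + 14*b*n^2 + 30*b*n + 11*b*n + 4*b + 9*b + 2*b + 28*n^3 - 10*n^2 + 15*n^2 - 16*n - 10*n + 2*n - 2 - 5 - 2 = b^2*(-14*n - 6) + b*(14*n^2 + 41*n + 15) + 28*n^3 + 5*n^2 - 24*n - 9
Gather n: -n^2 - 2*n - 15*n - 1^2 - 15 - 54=-n^2 - 17*n - 70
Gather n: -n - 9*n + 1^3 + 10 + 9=20 - 10*n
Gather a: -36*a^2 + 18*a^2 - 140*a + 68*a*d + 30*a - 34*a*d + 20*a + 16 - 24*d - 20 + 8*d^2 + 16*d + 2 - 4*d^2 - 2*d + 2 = -18*a^2 + a*(34*d - 90) + 4*d^2 - 10*d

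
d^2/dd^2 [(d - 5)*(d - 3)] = 2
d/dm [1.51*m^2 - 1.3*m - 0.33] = 3.02*m - 1.3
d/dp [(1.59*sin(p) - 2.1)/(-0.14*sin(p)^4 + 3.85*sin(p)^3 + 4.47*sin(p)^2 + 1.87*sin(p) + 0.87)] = (0.6678*sin(p)^4 - 13.419*sin(p)^3 + 17.1477*sin(p)^2 + 18.774*sin(p) + 5.3103)*cos(p)/(0.0196*sin(p)^8 - 1.078*sin(p)^7 + 13.5709*sin(p)^6 + 33.8954*sin(p)^5 + 34.1363*sin(p)^4 + 23.4168*sin(p)^3 + 11.2747*sin(p)^2 + 3.2538*sin(p) + 0.7569)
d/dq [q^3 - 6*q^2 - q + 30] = 3*q^2 - 12*q - 1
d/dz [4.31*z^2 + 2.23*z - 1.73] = 8.62*z + 2.23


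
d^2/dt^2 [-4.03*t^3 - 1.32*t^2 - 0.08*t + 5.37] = -24.18*t - 2.64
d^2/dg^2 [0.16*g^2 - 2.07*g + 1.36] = 0.320000000000000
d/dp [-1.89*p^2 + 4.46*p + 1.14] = 4.46 - 3.78*p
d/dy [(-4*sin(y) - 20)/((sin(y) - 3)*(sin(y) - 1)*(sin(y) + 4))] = 4*(2*sin(y)^3 + 15*sin(y)^2 - 77)*cos(y)/((sin(y) - 3)^2*(sin(y) - 1)^2*(sin(y) + 4)^2)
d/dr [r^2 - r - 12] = 2*r - 1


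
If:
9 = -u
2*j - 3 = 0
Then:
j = 3/2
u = -9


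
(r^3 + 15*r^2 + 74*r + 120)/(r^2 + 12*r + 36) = (r^2 + 9*r + 20)/(r + 6)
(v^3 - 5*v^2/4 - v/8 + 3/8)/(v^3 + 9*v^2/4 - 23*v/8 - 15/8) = (4*v^2 - 7*v + 3)/(4*v^2 + 7*v - 15)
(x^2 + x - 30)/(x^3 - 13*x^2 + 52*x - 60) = (x + 6)/(x^2 - 8*x + 12)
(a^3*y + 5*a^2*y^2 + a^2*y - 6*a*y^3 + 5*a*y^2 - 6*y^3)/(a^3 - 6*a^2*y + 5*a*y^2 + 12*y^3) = y*(a^3 + 5*a^2*y + a^2 - 6*a*y^2 + 5*a*y - 6*y^2)/(a^3 - 6*a^2*y + 5*a*y^2 + 12*y^3)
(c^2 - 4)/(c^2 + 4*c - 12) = (c + 2)/(c + 6)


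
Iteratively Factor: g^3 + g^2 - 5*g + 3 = (g + 3)*(g^2 - 2*g + 1) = (g - 1)*(g + 3)*(g - 1)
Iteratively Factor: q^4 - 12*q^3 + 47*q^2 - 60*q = (q)*(q^3 - 12*q^2 + 47*q - 60) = q*(q - 3)*(q^2 - 9*q + 20) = q*(q - 5)*(q - 3)*(q - 4)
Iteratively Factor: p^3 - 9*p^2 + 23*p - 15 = (p - 5)*(p^2 - 4*p + 3) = (p - 5)*(p - 1)*(p - 3)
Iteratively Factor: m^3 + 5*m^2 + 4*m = (m + 1)*(m^2 + 4*m) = m*(m + 1)*(m + 4)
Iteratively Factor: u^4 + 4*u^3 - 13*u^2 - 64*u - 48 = (u + 4)*(u^3 - 13*u - 12) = (u + 3)*(u + 4)*(u^2 - 3*u - 4) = (u + 1)*(u + 3)*(u + 4)*(u - 4)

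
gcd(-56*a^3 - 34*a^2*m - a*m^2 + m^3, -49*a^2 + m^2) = 7*a - m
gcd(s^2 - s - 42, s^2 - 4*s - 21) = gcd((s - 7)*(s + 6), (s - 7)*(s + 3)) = s - 7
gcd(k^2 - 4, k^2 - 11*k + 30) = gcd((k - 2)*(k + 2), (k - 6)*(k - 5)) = 1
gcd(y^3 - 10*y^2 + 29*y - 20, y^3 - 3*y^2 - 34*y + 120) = y^2 - 9*y + 20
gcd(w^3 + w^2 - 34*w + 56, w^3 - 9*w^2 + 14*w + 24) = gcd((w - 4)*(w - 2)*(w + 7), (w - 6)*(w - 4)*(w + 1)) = w - 4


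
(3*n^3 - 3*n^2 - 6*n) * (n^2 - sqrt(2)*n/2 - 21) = 3*n^5 - 3*n^4 - 3*sqrt(2)*n^4/2 - 69*n^3 + 3*sqrt(2)*n^3/2 + 3*sqrt(2)*n^2 + 63*n^2 + 126*n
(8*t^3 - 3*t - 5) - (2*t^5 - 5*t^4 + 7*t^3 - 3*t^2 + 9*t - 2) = -2*t^5 + 5*t^4 + t^3 + 3*t^2 - 12*t - 3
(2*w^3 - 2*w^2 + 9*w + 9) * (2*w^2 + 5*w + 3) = 4*w^5 + 6*w^4 + 14*w^3 + 57*w^2 + 72*w + 27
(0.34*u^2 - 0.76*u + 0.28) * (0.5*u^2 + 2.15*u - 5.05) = 0.17*u^4 + 0.351*u^3 - 3.211*u^2 + 4.44*u - 1.414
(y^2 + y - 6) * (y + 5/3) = y^3 + 8*y^2/3 - 13*y/3 - 10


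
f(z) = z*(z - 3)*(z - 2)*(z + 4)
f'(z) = z*(z - 3)*(z - 2) + z*(z - 3)*(z + 4) + z*(z - 2)*(z + 4) + (z - 3)*(z - 2)*(z + 4) = 4*z^3 - 3*z^2 - 28*z + 24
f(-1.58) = -62.69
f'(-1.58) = 44.97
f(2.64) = -4.04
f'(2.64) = 2.77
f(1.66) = 4.28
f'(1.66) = -12.45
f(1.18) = 9.12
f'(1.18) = -6.65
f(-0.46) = -13.86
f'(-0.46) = 35.86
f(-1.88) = -75.46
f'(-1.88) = 39.46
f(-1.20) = -45.16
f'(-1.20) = 46.37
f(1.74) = 3.27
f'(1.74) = -12.73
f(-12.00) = 20160.00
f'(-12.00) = -6984.00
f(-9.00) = 5940.00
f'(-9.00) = -2883.00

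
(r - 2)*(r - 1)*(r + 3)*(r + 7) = r^4 + 7*r^3 - 7*r^2 - 43*r + 42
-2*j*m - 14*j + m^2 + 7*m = (-2*j + m)*(m + 7)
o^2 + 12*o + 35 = (o + 5)*(o + 7)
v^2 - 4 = (v - 2)*(v + 2)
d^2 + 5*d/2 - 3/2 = (d - 1/2)*(d + 3)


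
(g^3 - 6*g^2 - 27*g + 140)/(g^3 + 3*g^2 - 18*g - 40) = (g - 7)/(g + 2)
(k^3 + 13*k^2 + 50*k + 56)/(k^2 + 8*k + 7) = (k^2 + 6*k + 8)/(k + 1)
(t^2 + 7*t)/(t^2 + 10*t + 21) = t/(t + 3)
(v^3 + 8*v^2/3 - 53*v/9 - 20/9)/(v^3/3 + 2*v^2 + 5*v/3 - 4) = (9*v^2 - 12*v - 5)/(3*(v^2 + 2*v - 3))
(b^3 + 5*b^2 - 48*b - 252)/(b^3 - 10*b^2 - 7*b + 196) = (b^2 + 12*b + 36)/(b^2 - 3*b - 28)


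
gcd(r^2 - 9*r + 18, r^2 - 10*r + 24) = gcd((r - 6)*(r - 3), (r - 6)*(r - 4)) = r - 6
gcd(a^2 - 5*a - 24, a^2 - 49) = 1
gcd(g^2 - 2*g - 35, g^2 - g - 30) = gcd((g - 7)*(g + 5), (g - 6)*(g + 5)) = g + 5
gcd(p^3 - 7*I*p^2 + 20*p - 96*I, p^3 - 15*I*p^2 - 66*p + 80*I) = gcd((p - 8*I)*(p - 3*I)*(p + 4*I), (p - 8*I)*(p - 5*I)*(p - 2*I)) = p - 8*I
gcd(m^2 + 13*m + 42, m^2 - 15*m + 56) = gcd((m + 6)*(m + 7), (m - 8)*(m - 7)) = 1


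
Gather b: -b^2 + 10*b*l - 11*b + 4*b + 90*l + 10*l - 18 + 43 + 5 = -b^2 + b*(10*l - 7) + 100*l + 30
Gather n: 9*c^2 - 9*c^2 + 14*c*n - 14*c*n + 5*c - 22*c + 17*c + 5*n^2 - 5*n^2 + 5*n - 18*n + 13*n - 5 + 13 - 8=0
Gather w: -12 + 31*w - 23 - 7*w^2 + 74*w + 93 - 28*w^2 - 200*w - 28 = -35*w^2 - 95*w + 30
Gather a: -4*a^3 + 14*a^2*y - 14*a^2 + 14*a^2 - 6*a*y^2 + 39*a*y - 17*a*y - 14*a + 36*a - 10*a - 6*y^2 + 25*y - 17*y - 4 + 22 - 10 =-4*a^3 + 14*a^2*y + a*(-6*y^2 + 22*y + 12) - 6*y^2 + 8*y + 8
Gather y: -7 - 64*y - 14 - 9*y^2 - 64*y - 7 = -9*y^2 - 128*y - 28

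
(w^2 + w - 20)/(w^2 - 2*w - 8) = (w + 5)/(w + 2)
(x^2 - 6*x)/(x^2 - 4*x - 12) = x/(x + 2)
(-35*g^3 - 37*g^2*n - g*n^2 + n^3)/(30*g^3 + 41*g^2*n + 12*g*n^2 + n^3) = (-7*g + n)/(6*g + n)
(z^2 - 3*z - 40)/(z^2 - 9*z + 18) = (z^2 - 3*z - 40)/(z^2 - 9*z + 18)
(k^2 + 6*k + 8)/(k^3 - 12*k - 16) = (k + 4)/(k^2 - 2*k - 8)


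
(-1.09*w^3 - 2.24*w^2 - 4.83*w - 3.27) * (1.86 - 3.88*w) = 4.2292*w^4 + 6.6638*w^3 + 14.574*w^2 + 3.7038*w - 6.0822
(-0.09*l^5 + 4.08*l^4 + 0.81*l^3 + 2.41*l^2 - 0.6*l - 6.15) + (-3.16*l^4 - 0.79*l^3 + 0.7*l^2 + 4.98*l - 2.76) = -0.09*l^5 + 0.92*l^4 + 0.02*l^3 + 3.11*l^2 + 4.38*l - 8.91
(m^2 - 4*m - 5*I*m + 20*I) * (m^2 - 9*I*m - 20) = m^4 - 4*m^3 - 14*I*m^3 - 65*m^2 + 56*I*m^2 + 260*m + 100*I*m - 400*I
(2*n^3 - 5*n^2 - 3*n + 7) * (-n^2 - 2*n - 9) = -2*n^5 + n^4 - 5*n^3 + 44*n^2 + 13*n - 63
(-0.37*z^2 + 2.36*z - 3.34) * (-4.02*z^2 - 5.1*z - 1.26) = 1.4874*z^4 - 7.6002*z^3 + 1.857*z^2 + 14.0604*z + 4.2084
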